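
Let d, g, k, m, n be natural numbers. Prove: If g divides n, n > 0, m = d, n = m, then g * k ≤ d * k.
Since n = m and m = d, n = d. g divides n and n > 0, hence g ≤ n. Since n = d, g ≤ d. By multiplying by a non-negative, g * k ≤ d * k.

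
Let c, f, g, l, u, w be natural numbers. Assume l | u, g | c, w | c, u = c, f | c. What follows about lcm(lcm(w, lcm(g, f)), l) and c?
lcm(lcm(w, lcm(g, f)), l) | c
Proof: g | c and f | c, hence lcm(g, f) | c. Since w | c, lcm(w, lcm(g, f)) | c. Since u = c and l | u, l | c. Since lcm(w, lcm(g, f)) | c, lcm(lcm(w, lcm(g, f)), l) | c.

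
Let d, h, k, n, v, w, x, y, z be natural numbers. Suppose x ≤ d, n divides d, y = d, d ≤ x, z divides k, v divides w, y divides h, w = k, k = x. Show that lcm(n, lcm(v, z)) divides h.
From x ≤ d and d ≤ x, x = d. k = x, so k = d. w = k and v divides w, so v divides k. Since z divides k, lcm(v, z) divides k. k = d, so lcm(v, z) divides d. n divides d, so lcm(n, lcm(v, z)) divides d. y = d and y divides h, so d divides h. lcm(n, lcm(v, z)) divides d, so lcm(n, lcm(v, z)) divides h.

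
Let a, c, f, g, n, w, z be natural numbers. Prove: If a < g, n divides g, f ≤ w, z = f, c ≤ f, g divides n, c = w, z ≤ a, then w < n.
c = w and c ≤ f, therefore w ≤ f. Because f ≤ w, f = w. z = f, so z = w. g divides n and n divides g, thus g = n. From a < g, a < n. z ≤ a, so z < n. z = w, so w < n.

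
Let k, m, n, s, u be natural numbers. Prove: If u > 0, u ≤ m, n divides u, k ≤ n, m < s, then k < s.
Because n divides u and u > 0, n ≤ u. Since u ≤ m, n ≤ m. Since m < s, n < s. From k ≤ n, k < s.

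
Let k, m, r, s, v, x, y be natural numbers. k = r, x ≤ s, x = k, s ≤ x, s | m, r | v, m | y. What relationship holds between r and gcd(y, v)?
r | gcd(y, v)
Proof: Since s ≤ x and x ≤ s, s = x. x = k, so s = k. Since k = r, s = r. From s | m and m | y, s | y. Since s = r, r | y. r | v, so r | gcd(y, v).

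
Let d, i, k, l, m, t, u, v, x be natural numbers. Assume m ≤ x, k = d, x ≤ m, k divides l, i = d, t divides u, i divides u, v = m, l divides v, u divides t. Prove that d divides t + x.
From u divides t and t divides u, u = t. Since i divides u, i divides t. Because i = d, d divides t. Since m ≤ x and x ≤ m, m = x. k = d and k divides l, therefore d divides l. l divides v, so d divides v. v = m, so d divides m. Since m = x, d divides x. Since d divides t, d divides t + x.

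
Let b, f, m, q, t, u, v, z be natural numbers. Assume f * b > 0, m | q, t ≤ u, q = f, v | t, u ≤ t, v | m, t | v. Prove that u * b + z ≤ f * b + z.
v | t and t | v, so v = t. Because t ≤ u and u ≤ t, t = u. Since v = t, v = u. Because v | m and m | q, v | q. Since q = f, v | f. Since v = u, u | f. Then u * b | f * b. f * b > 0, so u * b ≤ f * b. Then u * b + z ≤ f * b + z.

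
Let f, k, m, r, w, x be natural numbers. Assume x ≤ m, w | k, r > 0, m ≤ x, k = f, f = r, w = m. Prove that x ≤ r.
Because m ≤ x and x ≤ m, m = x. w = m and w | k, hence m | k. From k = f, m | f. f = r, so m | r. r > 0, so m ≤ r. Because m = x, x ≤ r.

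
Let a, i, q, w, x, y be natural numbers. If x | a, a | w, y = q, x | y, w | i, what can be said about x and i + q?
x | i + q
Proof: x | a and a | w, hence x | w. w | i, so x | i. y = q and x | y, thus x | q. x | i, so x | i + q.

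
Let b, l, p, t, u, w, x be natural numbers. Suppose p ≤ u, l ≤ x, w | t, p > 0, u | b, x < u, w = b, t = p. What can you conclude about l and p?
l < p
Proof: From w = b and w | t, b | t. From u | b, u | t. t = p, so u | p. p > 0, so u ≤ p. Since p ≤ u, u = p. l ≤ x and x < u, thus l < u. Since u = p, l < p.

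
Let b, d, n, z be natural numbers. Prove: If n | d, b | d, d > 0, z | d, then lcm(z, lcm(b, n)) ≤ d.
b | d and n | d, therefore lcm(b, n) | d. z | d, so lcm(z, lcm(b, n)) | d. Since d > 0, lcm(z, lcm(b, n)) ≤ d.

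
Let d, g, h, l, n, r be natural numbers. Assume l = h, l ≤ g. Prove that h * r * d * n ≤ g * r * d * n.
l = h and l ≤ g, so h ≤ g. By multiplying by a non-negative, h * r ≤ g * r. By multiplying by a non-negative, h * r * d ≤ g * r * d. By multiplying by a non-negative, h * r * d * n ≤ g * r * d * n.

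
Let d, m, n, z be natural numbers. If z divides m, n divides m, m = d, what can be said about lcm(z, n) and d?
lcm(z, n) divides d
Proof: Because z divides m and n divides m, lcm(z, n) divides m. m = d, so lcm(z, n) divides d.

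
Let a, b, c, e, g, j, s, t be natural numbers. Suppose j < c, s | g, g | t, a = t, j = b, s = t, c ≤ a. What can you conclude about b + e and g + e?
b + e < g + e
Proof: s = t and s | g, thus t | g. Because g | t, t = g. a = t, so a = g. j = b and j < c, so b < c. Since c ≤ a, b < a. a = g, so b < g. Then b + e < g + e.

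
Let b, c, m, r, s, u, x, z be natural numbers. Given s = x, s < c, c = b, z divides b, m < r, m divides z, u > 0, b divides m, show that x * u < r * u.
m divides z and z divides b, so m divides b. b divides m, so b = m. Since c = b and s < c, s < b. b = m, so s < m. Since s = x, x < m. Since m < r, x < r. From u > 0, by multiplying by a positive, x * u < r * u.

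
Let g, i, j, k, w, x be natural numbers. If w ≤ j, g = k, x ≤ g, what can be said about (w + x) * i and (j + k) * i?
(w + x) * i ≤ (j + k) * i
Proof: Because g = k and x ≤ g, x ≤ k. w ≤ j, so w + x ≤ j + k. Then (w + x) * i ≤ (j + k) * i.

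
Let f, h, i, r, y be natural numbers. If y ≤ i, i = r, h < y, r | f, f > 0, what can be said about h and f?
h < f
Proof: Since i = r and y ≤ i, y ≤ r. From r | f and f > 0, r ≤ f. Since y ≤ r, y ≤ f. h < y, so h < f.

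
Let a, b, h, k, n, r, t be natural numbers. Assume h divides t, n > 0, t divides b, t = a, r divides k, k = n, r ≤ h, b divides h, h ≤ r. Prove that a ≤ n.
t divides b and b divides h, thus t divides h. Because h divides t, h = t. Since t = a, h = a. r ≤ h and h ≤ r, so r = h. Because r divides k, h divides k. k = n, so h divides n. Since n > 0, h ≤ n. h = a, so a ≤ n.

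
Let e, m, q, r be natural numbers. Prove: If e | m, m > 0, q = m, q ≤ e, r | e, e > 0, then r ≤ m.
e | m and m > 0, thus e ≤ m. q = m and q ≤ e, thus m ≤ e. e ≤ m, so e = m. r | e and e > 0, therefore r ≤ e. Since e = m, r ≤ m.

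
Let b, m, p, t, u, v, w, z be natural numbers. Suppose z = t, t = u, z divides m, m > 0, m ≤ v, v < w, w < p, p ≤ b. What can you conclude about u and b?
u < b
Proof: z = t and t = u, therefore z = u. z divides m, so u divides m. m > 0, so u ≤ m. Since m ≤ v, u ≤ v. v < w and w < p, hence v < p. p ≤ b, so v < b. Since u ≤ v, u < b.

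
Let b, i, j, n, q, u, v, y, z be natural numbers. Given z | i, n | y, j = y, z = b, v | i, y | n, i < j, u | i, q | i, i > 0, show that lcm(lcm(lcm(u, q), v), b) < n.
Because u | i and q | i, lcm(u, q) | i. Since v | i, lcm(lcm(u, q), v) | i. z = b and z | i, so b | i. lcm(lcm(u, q), v) | i, so lcm(lcm(lcm(u, q), v), b) | i. Since i > 0, lcm(lcm(lcm(u, q), v), b) ≤ i. y | n and n | y, thus y = n. j = y, so j = n. Since i < j, i < n. Since lcm(lcm(lcm(u, q), v), b) ≤ i, lcm(lcm(lcm(u, q), v), b) < n.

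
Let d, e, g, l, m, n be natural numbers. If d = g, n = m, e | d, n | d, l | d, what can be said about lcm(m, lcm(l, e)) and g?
lcm(m, lcm(l, e)) | g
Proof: Since n = m and n | d, m | d. l | d and e | d, therefore lcm(l, e) | d. Since m | d, lcm(m, lcm(l, e)) | d. Since d = g, lcm(m, lcm(l, e)) | g.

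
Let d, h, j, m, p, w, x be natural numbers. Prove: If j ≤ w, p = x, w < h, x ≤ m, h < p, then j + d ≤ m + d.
Since j ≤ w and w < h, j < h. Because p = x and h < p, h < x. j < h, so j < x. x ≤ m, so j < m. Then j + d < m + d. Then j + d ≤ m + d.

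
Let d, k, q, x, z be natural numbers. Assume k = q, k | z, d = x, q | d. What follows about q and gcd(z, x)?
q | gcd(z, x)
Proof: Because k = q and k | z, q | z. From d = x and q | d, q | x. q | z, so q | gcd(z, x).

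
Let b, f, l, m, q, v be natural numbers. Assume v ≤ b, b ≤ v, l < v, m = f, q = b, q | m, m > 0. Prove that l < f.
v ≤ b and b ≤ v, so v = b. l < v, so l < b. q | m and m > 0, thus q ≤ m. q = b, so b ≤ m. Since m = f, b ≤ f. l < b, so l < f.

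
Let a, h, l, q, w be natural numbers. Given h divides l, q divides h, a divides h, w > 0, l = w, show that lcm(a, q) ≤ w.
a divides h and q divides h, so lcm(a, q) divides h. Because l = w and h divides l, h divides w. lcm(a, q) divides h, so lcm(a, q) divides w. From w > 0, lcm(a, q) ≤ w.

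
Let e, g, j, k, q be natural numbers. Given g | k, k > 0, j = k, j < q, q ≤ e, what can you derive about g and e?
g < e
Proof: From g | k and k > 0, g ≤ k. Because j = k and j < q, k < q. Since g ≤ k, g < q. q ≤ e, so g < e.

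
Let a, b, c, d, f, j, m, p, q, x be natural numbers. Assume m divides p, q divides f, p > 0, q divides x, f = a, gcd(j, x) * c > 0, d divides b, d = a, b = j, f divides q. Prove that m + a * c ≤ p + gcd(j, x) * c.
m divides p and p > 0, hence m ≤ p. b = j and d divides b, thus d divides j. d = a, so a divides j. q divides f and f divides q, thus q = f. Since f = a, q = a. Since q divides x, a divides x. a divides j, so a divides gcd(j, x). Then a * c divides gcd(j, x) * c. Since gcd(j, x) * c > 0, a * c ≤ gcd(j, x) * c. Because m ≤ p, m + a * c ≤ p + gcd(j, x) * c.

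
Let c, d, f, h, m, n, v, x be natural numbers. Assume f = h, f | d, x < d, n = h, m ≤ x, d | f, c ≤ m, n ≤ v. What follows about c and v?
c < v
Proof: c ≤ m and m ≤ x, thus c ≤ x. d | f and f | d, thus d = f. f = h, so d = h. x < d, so x < h. Since c ≤ x, c < h. Because n = h and n ≤ v, h ≤ v. Since c < h, c < v.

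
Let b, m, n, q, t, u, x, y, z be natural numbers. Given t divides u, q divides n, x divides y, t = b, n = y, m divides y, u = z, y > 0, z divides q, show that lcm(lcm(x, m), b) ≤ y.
From x divides y and m divides y, lcm(x, m) divides y. From u = z and t divides u, t divides z. n = y and q divides n, therefore q divides y. Since z divides q, z divides y. Since t divides z, t divides y. t = b, so b divides y. lcm(x, m) divides y, so lcm(lcm(x, m), b) divides y. Since y > 0, lcm(lcm(x, m), b) ≤ y.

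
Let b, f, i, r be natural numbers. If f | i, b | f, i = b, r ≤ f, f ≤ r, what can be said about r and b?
r = b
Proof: r ≤ f and f ≤ r, thus r = f. Since i = b and f | i, f | b. Since b | f, f = b. Since r = f, r = b.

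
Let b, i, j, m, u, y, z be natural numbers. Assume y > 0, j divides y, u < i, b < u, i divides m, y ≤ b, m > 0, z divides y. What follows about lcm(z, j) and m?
lcm(z, j) < m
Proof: z divides y and j divides y, thus lcm(z, j) divides y. Because y > 0, lcm(z, j) ≤ y. y ≤ b, so lcm(z, j) ≤ b. b < u and u < i, thus b < i. i divides m and m > 0, so i ≤ m. Since b < i, b < m. Since lcm(z, j) ≤ b, lcm(z, j) < m.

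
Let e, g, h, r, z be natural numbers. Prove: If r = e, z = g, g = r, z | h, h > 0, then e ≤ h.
From z = g and g = r, z = r. Since z | h, r | h. Because h > 0, r ≤ h. r = e, so e ≤ h.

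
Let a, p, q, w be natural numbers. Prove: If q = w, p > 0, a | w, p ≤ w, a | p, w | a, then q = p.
a | w and w | a, therefore a = w. Because a | p, w | p. Since p > 0, w ≤ p. Because p ≤ w, w = p. q = w, so q = p.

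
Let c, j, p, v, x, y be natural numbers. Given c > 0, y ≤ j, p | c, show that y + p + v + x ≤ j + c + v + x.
From p | c and c > 0, p ≤ c. Since y ≤ j, y + p ≤ j + c. Then y + p + v ≤ j + c + v. Then y + p + v + x ≤ j + c + v + x.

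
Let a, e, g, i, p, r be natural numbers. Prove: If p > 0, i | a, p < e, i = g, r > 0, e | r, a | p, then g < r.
i | a and a | p, therefore i | p. Since p > 0, i ≤ p. Since i = g, g ≤ p. Since e | r and r > 0, e ≤ r. p < e, so p < r. g ≤ p, so g < r.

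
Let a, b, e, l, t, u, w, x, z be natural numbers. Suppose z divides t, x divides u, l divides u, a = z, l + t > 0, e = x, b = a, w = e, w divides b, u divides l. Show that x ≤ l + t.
From u divides l and l divides u, u = l. Since x divides u, x divides l. w = e and e = x, thus w = x. b = a and w divides b, so w divides a. a = z, so w divides z. Since z divides t, w divides t. From w = x, x divides t. x divides l, so x divides l + t. l + t > 0, so x ≤ l + t.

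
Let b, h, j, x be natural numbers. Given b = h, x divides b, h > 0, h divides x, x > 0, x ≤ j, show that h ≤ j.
b = h and x divides b, so x divides h. h > 0, so x ≤ h. h divides x and x > 0, thus h ≤ x. x ≤ h, so x = h. x ≤ j, so h ≤ j.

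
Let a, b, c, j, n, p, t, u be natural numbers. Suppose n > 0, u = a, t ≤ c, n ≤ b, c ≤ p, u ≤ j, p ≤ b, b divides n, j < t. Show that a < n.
u = a and u ≤ j, therefore a ≤ j. j < t and t ≤ c, hence j < c. b divides n and n > 0, hence b ≤ n. n ≤ b, so b = n. c ≤ p and p ≤ b, hence c ≤ b. Since b = n, c ≤ n. Since j < c, j < n. a ≤ j, so a < n.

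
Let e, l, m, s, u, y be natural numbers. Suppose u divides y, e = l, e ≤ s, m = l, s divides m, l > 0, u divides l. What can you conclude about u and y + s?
u divides y + s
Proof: Since e = l and e ≤ s, l ≤ s. m = l and s divides m, so s divides l. l > 0, so s ≤ l. l ≤ s, so l = s. Since u divides l, u divides s. Since u divides y, u divides y + s.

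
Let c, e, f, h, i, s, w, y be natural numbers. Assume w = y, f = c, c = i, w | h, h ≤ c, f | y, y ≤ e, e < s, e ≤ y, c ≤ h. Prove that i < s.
e ≤ y and y ≤ e, so e = y. h ≤ c and c ≤ h, so h = c. w = y and w | h, so y | h. h = c, so y | c. f = c and f | y, therefore c | y. y | c, so y = c. Since e = y, e = c. Since c = i, e = i. e < s, so i < s.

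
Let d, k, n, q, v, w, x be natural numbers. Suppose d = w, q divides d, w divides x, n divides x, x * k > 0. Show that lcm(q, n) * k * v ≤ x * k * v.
Because d = w and q divides d, q divides w. Since w divides x, q divides x. Since n divides x, lcm(q, n) divides x. Then lcm(q, n) * k divides x * k. From x * k > 0, lcm(q, n) * k ≤ x * k. By multiplying by a non-negative, lcm(q, n) * k * v ≤ x * k * v.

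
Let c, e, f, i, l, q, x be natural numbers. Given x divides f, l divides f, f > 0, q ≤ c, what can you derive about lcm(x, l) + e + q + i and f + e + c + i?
lcm(x, l) + e + q + i ≤ f + e + c + i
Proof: Since x divides f and l divides f, lcm(x, l) divides f. Since f > 0, lcm(x, l) ≤ f. Then lcm(x, l) + e ≤ f + e. q ≤ c, hence q + i ≤ c + i. lcm(x, l) + e ≤ f + e, so lcm(x, l) + e + q + i ≤ f + e + c + i.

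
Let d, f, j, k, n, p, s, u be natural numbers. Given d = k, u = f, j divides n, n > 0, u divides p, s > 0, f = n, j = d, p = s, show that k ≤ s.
From j = d and d = k, j = k. Since j divides n, k divides n. n > 0, so k ≤ n. u = f and f = n, therefore u = n. Because p = s and u divides p, u divides s. Since u = n, n divides s. Because s > 0, n ≤ s. Since k ≤ n, k ≤ s.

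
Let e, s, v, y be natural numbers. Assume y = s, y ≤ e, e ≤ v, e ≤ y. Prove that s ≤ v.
Because e ≤ y and y ≤ e, e = y. Since y = s, e = s. e ≤ v, so s ≤ v.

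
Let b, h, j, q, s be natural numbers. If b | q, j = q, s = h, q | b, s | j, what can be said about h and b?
h | b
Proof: q | b and b | q, thus q = b. j = q, so j = b. Since s | j, s | b. s = h, so h | b.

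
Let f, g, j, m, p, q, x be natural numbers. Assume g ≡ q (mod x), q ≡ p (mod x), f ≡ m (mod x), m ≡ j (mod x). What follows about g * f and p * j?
g * f ≡ p * j (mod x)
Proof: Because g ≡ q (mod x) and q ≡ p (mod x), g ≡ p (mod x). From f ≡ m (mod x) and m ≡ j (mod x), f ≡ j (mod x). Since g ≡ p (mod x), g * f ≡ p * j (mod x).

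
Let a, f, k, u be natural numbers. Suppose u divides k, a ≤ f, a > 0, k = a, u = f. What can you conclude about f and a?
f = a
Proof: k = a and u divides k, therefore u divides a. u = f, so f divides a. Because a > 0, f ≤ a. a ≤ f, so a = f. Then f = a.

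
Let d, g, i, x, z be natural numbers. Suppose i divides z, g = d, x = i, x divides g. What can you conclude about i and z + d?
i divides z + d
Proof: Because x = i and x divides g, i divides g. Since g = d, i divides d. i divides z, so i divides z + d.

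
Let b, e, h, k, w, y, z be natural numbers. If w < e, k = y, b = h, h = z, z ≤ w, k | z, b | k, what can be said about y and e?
y < e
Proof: From b = h and h = z, b = z. Since b | k, z | k. k | z, so z = k. k = y, so z = y. z ≤ w, so y ≤ w. Since w < e, y < e.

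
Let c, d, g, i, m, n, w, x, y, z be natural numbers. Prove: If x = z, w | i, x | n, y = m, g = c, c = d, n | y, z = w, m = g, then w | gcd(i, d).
x = z and x | n, hence z | n. Since y = m and m = g, y = g. Since n | y, n | g. From z | n, z | g. Since z = w, w | g. g = c, so w | c. c = d, so w | d. w | i, so w | gcd(i, d).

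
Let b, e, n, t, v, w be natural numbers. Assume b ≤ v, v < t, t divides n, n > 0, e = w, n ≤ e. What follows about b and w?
b < w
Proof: b ≤ v and v < t, thus b < t. t divides n and n > 0, therefore t ≤ n. b < t, so b < n. e = w and n ≤ e, so n ≤ w. Since b < n, b < w.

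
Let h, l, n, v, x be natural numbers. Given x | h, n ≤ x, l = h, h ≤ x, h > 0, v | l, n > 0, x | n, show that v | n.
x | n and n > 0, therefore x ≤ n. Since n ≤ x, x = n. x | h and h > 0, so x ≤ h. Since h ≤ x, h = x. l = h and v | l, therefore v | h. h = x, so v | x. Since x = n, v | n.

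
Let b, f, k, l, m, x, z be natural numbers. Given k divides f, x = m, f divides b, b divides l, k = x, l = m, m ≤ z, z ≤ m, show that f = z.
From l = m and b divides l, b divides m. Since f divides b, f divides m. Since k = x and x = m, k = m. k divides f, so m divides f. f divides m, so f = m. m ≤ z and z ≤ m, therefore m = z. f = m, so f = z.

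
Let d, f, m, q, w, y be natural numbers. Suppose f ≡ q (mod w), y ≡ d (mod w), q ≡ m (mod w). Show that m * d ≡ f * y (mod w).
f ≡ q (mod w) and q ≡ m (mod w), hence f ≡ m (mod w). y ≡ d (mod w), so f * y ≡ m * d (mod w). Then m * d ≡ f * y (mod w).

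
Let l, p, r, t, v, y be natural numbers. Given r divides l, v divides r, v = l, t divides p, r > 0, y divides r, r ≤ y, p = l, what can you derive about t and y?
t divides y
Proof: y divides r and r > 0, thus y ≤ r. r ≤ y, so r = y. v = l and v divides r, thus l divides r. From r divides l, l = r. From p = l, p = r. Since t divides p, t divides r. Because r = y, t divides y.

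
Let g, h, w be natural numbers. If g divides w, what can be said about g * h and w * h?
g * h divides w * h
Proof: g divides w. By multiplying both sides, g * h divides w * h.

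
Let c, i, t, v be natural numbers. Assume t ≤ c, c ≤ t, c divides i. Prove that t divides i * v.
c ≤ t and t ≤ c, thus c = t. c divides i, so t divides i. Then t divides i * v.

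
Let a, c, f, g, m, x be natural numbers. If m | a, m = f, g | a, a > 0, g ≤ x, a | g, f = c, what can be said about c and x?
c ≤ x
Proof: Because m = f and m | a, f | a. Since a > 0, f ≤ a. f = c, so c ≤ a. g | a and a | g, so g = a. Since g ≤ x, a ≤ x. c ≤ a, so c ≤ x.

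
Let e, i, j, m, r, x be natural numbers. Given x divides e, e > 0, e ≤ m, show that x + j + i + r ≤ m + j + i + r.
From x divides e and e > 0, x ≤ e. e ≤ m, so x ≤ m. Then x + j ≤ m + j. Then x + j + i ≤ m + j + i. Then x + j + i + r ≤ m + j + i + r.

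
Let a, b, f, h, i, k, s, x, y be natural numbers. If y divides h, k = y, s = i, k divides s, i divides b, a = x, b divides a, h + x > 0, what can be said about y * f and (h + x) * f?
y * f ≤ (h + x) * f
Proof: s = i and k divides s, so k divides i. k = y, so y divides i. Since i divides b, y divides b. a = x and b divides a, thus b divides x. From y divides b, y divides x. y divides h, so y divides h + x. Since h + x > 0, y ≤ h + x. By multiplying by a non-negative, y * f ≤ (h + x) * f.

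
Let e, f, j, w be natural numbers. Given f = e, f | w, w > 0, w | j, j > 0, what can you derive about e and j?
e ≤ j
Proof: From f = e and f | w, e | w. From w > 0, e ≤ w. From w | j and j > 0, w ≤ j. e ≤ w, so e ≤ j.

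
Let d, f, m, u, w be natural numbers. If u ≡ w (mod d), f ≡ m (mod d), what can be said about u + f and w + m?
u + f ≡ w + m (mod d)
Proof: u ≡ w (mod d) and f ≡ m (mod d). By adding congruences, u + f ≡ w + m (mod d).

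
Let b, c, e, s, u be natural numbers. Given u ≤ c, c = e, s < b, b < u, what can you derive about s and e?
s < e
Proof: s < b and b < u, hence s < u. From c = e and u ≤ c, u ≤ e. Since s < u, s < e.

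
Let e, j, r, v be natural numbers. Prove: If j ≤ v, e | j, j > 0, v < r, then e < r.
e | j and j > 0, thus e ≤ j. Since j ≤ v, e ≤ v. v < r, so e < r.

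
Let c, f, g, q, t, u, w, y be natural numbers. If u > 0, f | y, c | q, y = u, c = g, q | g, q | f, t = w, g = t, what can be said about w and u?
w ≤ u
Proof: From c = g and c | q, g | q. q | g, so q = g. Since g = t, q = t. Since t = w, q = w. y = u and f | y, hence f | u. Since q | f, q | u. Because u > 0, q ≤ u. From q = w, w ≤ u.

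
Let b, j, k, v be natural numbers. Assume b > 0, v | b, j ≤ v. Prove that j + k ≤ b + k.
v | b and b > 0, so v ≤ b. Since j ≤ v, j ≤ b. Then j + k ≤ b + k.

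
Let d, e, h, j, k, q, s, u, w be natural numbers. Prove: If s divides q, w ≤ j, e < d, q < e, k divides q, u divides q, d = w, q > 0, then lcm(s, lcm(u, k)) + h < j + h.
Because u divides q and k divides q, lcm(u, k) divides q. s divides q, so lcm(s, lcm(u, k)) divides q. q > 0, so lcm(s, lcm(u, k)) ≤ q. Since d = w and e < d, e < w. From q < e, q < w. Since w ≤ j, q < j. Since lcm(s, lcm(u, k)) ≤ q, lcm(s, lcm(u, k)) < j. Then lcm(s, lcm(u, k)) + h < j + h.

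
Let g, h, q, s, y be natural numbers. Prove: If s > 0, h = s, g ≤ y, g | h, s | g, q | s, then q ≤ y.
From q | s and s > 0, q ≤ s. h = s and g | h, therefore g | s. Because s | g, g = s. g ≤ y, so s ≤ y. q ≤ s, so q ≤ y.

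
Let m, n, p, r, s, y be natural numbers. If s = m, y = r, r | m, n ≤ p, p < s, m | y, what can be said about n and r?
n < r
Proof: y = r and m | y, therefore m | r. r | m, so m = r. s = m, so s = r. n ≤ p and p < s, so n < s. Since s = r, n < r.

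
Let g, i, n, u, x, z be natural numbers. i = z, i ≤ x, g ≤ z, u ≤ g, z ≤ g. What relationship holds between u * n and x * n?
u * n ≤ x * n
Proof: Since g ≤ z and z ≤ g, g = z. From u ≤ g, u ≤ z. i = z and i ≤ x, therefore z ≤ x. Since u ≤ z, u ≤ x. Then u * n ≤ x * n.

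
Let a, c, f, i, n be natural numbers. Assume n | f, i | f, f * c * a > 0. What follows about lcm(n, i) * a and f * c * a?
lcm(n, i) * a ≤ f * c * a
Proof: From n | f and i | f, lcm(n, i) | f. Then lcm(n, i) | f * c. Then lcm(n, i) * a | f * c * a. f * c * a > 0, so lcm(n, i) * a ≤ f * c * a.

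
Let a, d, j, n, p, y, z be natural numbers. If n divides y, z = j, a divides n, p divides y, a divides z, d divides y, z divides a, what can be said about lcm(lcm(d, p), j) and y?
lcm(lcm(d, p), j) divides y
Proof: Because d divides y and p divides y, lcm(d, p) divides y. Since a divides z and z divides a, a = z. z = j, so a = j. From a divides n and n divides y, a divides y. Since a = j, j divides y. Since lcm(d, p) divides y, lcm(lcm(d, p), j) divides y.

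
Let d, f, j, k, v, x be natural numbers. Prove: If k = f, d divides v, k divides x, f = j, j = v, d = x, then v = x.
Because k = f and f = j, k = j. j = v, so k = v. k divides x, so v divides x. d = x and d divides v, thus x divides v. v divides x, so v = x.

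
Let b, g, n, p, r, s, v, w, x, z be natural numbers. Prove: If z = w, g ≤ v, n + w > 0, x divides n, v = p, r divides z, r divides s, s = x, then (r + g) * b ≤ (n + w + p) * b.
s = x and r divides s, therefore r divides x. Since x divides n, r divides n. z = w and r divides z, thus r divides w. Since r divides n, r divides n + w. Since n + w > 0, r ≤ n + w. Because v = p and g ≤ v, g ≤ p. Since r ≤ n + w, r + g ≤ n + w + p. By multiplying by a non-negative, (r + g) * b ≤ (n + w + p) * b.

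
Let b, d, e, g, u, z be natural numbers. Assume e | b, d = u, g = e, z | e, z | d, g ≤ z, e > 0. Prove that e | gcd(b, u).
z | e and e > 0, so z ≤ e. g = e and g ≤ z, thus e ≤ z. z ≤ e, so z = e. d = u and z | d, so z | u. Since z = e, e | u. Since e | b, e | gcd(b, u).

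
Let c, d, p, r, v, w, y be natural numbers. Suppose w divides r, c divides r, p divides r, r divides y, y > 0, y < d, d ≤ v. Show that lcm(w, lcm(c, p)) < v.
c divides r and p divides r, hence lcm(c, p) divides r. w divides r, so lcm(w, lcm(c, p)) divides r. Since r divides y, lcm(w, lcm(c, p)) divides y. Since y > 0, lcm(w, lcm(c, p)) ≤ y. y < d and d ≤ v, so y < v. Because lcm(w, lcm(c, p)) ≤ y, lcm(w, lcm(c, p)) < v.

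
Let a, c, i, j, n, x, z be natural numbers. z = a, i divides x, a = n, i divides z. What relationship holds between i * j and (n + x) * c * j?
i * j divides (n + x) * c * j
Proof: From z = a and a = n, z = n. i divides z, so i divides n. Since i divides x, i divides n + x. Then i divides (n + x) * c. Then i * j divides (n + x) * c * j.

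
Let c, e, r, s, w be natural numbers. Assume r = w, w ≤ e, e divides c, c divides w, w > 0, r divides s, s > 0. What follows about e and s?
e ≤ s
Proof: Since e divides c and c divides w, e divides w. Since w > 0, e ≤ w. Because w ≤ e, w = e. Because r = w, r = e. r divides s, so e divides s. s > 0, so e ≤ s.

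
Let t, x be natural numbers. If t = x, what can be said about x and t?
x = t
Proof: t = x. By symmetry, x = t.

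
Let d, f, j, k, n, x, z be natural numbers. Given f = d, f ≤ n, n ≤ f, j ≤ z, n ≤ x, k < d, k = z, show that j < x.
k = z and k < d, so z < d. n ≤ f and f ≤ n, therefore n = f. Since f = d, n = d. n ≤ x, so d ≤ x. Because z < d, z < x. j ≤ z, so j < x.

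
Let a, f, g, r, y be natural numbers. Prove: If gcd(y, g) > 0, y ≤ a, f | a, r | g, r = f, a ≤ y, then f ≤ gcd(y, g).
From a ≤ y and y ≤ a, a = y. Since f | a, f | y. r = f and r | g, therefore f | g. f | y, so f | gcd(y, g). Since gcd(y, g) > 0, f ≤ gcd(y, g).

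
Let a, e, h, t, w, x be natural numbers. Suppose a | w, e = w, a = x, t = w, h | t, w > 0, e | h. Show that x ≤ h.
e = w and e | h, therefore w | h. t = w and h | t, therefore h | w. Since w | h, w = h. a | w and w > 0, thus a ≤ w. Since a = x, x ≤ w. w = h, so x ≤ h.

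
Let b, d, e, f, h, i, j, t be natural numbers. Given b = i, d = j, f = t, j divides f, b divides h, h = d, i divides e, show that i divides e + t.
Because h = d and d = j, h = j. Since b divides h, b divides j. From f = t and j divides f, j divides t. b divides j, so b divides t. b = i, so i divides t. Because i divides e, i divides e + t.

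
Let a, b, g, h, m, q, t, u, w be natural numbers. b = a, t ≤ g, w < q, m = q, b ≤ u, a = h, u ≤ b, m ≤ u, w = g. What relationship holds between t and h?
t < h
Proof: b = a and a = h, so b = h. From w = g and w < q, g < q. t ≤ g, so t < q. u ≤ b and b ≤ u, therefore u = b. m = q and m ≤ u, thus q ≤ u. Since u = b, q ≤ b. Since t < q, t < b. b = h, so t < h.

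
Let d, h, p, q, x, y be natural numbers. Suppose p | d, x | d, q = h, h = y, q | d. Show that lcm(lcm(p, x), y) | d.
Because p | d and x | d, lcm(p, x) | d. q = h and h = y, so q = y. From q | d, y | d. Since lcm(p, x) | d, lcm(lcm(p, x), y) | d.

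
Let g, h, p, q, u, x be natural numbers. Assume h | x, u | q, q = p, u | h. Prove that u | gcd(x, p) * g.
u | h and h | x, so u | x. q = p and u | q, therefore u | p. Since u | x, u | gcd(x, p). Then u | gcd(x, p) * g.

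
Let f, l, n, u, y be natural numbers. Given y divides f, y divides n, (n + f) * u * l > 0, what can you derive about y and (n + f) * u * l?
y ≤ (n + f) * u * l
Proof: y divides n and y divides f, thus y divides n + f. Then y divides (n + f) * u. Then y divides (n + f) * u * l. Since (n + f) * u * l > 0, y ≤ (n + f) * u * l.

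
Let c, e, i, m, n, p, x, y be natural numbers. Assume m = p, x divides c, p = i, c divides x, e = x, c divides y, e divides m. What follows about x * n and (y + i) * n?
x * n divides (y + i) * n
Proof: Because c divides x and x divides c, c = x. Because c divides y, x divides y. Since m = p and p = i, m = i. e = x and e divides m, hence x divides m. Since m = i, x divides i. Because x divides y, x divides y + i. Then x * n divides (y + i) * n.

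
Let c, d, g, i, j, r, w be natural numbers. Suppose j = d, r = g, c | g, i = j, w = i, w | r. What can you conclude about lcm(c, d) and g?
lcm(c, d) | g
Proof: i = j and j = d, hence i = d. r = g and w | r, thus w | g. From w = i, i | g. Since i = d, d | g. c | g, so lcm(c, d) | g.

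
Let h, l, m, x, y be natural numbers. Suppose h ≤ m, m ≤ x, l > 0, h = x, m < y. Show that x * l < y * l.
Because h = x and h ≤ m, x ≤ m. Since m ≤ x, m = x. Since m < y, x < y. Since l > 0, by multiplying by a positive, x * l < y * l.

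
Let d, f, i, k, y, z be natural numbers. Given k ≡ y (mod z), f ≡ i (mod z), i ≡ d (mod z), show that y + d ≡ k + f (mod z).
f ≡ i (mod z) and i ≡ d (mod z), hence f ≡ d (mod z). k ≡ y (mod z), so k + f ≡ y + d (mod z). Then y + d ≡ k + f (mod z).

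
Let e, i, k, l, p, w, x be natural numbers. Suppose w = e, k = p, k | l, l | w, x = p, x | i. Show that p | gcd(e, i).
k | l and l | w, therefore k | w. Because k = p, p | w. From w = e, p | e. x = p and x | i, therefore p | i. Since p | e, p | gcd(e, i).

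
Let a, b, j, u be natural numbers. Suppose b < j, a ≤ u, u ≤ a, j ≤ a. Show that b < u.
Since a ≤ u and u ≤ a, a = u. b < j and j ≤ a, hence b < a. a = u, so b < u.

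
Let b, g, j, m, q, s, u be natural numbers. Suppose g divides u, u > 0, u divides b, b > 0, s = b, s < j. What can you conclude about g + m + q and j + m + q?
g + m + q < j + m + q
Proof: g divides u and u > 0, therefore g ≤ u. u divides b and b > 0, so u ≤ b. Since g ≤ u, g ≤ b. s = b and s < j, so b < j. Since g ≤ b, g < j. Then g + m < j + m. Then g + m + q < j + m + q.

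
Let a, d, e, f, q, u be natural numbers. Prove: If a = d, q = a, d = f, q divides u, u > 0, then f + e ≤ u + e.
q = a and a = d, therefore q = d. d = f, so q = f. q divides u and u > 0, therefore q ≤ u. q = f, so f ≤ u. Then f + e ≤ u + e.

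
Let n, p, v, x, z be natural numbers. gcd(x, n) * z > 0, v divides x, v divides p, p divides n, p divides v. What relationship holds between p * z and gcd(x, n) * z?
p * z ≤ gcd(x, n) * z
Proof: Because v divides p and p divides v, v = p. Because v divides x, p divides x. p divides n, so p divides gcd(x, n). Then p * z divides gcd(x, n) * z. gcd(x, n) * z > 0, so p * z ≤ gcd(x, n) * z.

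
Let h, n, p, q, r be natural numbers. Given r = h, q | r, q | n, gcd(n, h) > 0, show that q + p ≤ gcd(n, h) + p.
Since r = h and q | r, q | h. q | n, so q | gcd(n, h). Since gcd(n, h) > 0, q ≤ gcd(n, h). Then q + p ≤ gcd(n, h) + p.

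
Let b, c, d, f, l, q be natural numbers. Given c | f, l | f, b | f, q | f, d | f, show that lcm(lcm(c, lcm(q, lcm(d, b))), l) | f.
Since d | f and b | f, lcm(d, b) | f. Since q | f, lcm(q, lcm(d, b)) | f. Since c | f, lcm(c, lcm(q, lcm(d, b))) | f. l | f, so lcm(lcm(c, lcm(q, lcm(d, b))), l) | f.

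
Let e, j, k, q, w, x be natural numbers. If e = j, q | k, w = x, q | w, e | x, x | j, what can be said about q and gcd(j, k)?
q | gcd(j, k)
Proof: e = j and e | x, so j | x. Since x | j, x = j. Since w = x, w = j. q | w, so q | j. q | k, so q | gcd(j, k).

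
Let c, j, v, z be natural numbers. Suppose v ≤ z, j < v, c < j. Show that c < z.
j < v and v ≤ z, so j < z. Because c < j, c < z.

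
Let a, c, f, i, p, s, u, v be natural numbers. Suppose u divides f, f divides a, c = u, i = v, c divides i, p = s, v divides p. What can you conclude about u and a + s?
u divides a + s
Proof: u divides f and f divides a, thus u divides a. i = v and c divides i, thus c divides v. p = s and v divides p, therefore v divides s. Since c divides v, c divides s. Because c = u, u divides s. Since u divides a, u divides a + s.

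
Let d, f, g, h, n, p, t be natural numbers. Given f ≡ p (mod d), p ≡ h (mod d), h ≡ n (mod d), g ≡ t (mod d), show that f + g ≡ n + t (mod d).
f ≡ p (mod d) and p ≡ h (mod d), thus f ≡ h (mod d). h ≡ n (mod d), so f ≡ n (mod d). Combined with g ≡ t (mod d), by adding congruences, f + g ≡ n + t (mod d).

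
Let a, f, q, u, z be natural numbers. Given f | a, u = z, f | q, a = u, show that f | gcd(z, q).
a = u and u = z, thus a = z. Since f | a, f | z. f | q, so f | gcd(z, q).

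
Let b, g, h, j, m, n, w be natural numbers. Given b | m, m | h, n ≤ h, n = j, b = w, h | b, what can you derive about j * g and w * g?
j * g ≤ w * g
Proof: Because b | m and m | h, b | h. Since h | b, h = b. b = w, so h = w. n = j and n ≤ h, therefore j ≤ h. Since h = w, j ≤ w. Then j * g ≤ w * g.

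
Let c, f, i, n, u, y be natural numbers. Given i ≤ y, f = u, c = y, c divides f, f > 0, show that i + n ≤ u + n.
From c = y and c divides f, y divides f. f > 0, so y ≤ f. f = u, so y ≤ u. i ≤ y, so i ≤ u. Then i + n ≤ u + n.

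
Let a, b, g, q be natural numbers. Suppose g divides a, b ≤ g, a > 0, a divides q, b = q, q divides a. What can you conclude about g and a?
g = a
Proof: q divides a and a divides q, therefore q = a. Since b = q, b = a. b ≤ g, so a ≤ g. Because g divides a and a > 0, g ≤ a. a ≤ g, so a = g. Then g = a.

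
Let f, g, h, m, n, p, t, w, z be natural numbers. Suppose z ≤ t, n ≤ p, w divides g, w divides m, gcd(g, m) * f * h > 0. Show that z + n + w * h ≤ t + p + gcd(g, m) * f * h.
Because z ≤ t and n ≤ p, z + n ≤ t + p. w divides g and w divides m, so w divides gcd(g, m). Then w divides gcd(g, m) * f. Then w * h divides gcd(g, m) * f * h. Since gcd(g, m) * f * h > 0, w * h ≤ gcd(g, m) * f * h. Since z + n ≤ t + p, z + n + w * h ≤ t + p + gcd(g, m) * f * h.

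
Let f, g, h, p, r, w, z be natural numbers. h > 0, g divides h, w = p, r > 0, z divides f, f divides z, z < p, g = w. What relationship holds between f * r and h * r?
f * r < h * r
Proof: From z divides f and f divides z, z = f. z < p, so f < p. Because g = w and g divides h, w divides h. From h > 0, w ≤ h. Since w = p, p ≤ h. Since f < p, f < h. Using r > 0 and multiplying by a positive, f * r < h * r.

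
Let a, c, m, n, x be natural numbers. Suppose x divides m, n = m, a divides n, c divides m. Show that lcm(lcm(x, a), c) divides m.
From n = m and a divides n, a divides m. Since x divides m, lcm(x, a) divides m. Since c divides m, lcm(lcm(x, a), c) divides m.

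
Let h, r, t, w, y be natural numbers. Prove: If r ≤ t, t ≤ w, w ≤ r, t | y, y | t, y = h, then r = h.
t ≤ w and w ≤ r, hence t ≤ r. Since r ≤ t, r = t. t | y and y | t, therefore t = y. r = t, so r = y. From y = h, r = h.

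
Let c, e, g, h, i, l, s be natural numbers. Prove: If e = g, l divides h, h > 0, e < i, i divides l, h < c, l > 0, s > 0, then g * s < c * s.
Since e = g and e < i, g < i. i divides l and l > 0, therefore i ≤ l. g < i, so g < l. l divides h and h > 0, so l ≤ h. h < c, so l < c. Since g < l, g < c. Combining with s > 0, by multiplying by a positive, g * s < c * s.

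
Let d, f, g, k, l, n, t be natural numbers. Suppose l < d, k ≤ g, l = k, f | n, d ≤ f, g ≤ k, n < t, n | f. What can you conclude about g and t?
g < t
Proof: Because k ≤ g and g ≤ k, k = g. Since l = k, l = g. l < d and d ≤ f, so l < f. From l = g, g < f. n | f and f | n, therefore n = f. n < t, so f < t. g < f, so g < t.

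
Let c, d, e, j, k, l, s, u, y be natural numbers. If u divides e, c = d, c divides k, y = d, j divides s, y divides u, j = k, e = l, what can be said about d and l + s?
d divides l + s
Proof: y = d and y divides u, so d divides u. From e = l and u divides e, u divides l. d divides u, so d divides l. Because c = d and c divides k, d divides k. j = k and j divides s, so k divides s. Since d divides k, d divides s. Because d divides l, d divides l + s.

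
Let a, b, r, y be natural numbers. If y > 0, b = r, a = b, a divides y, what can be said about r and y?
r ≤ y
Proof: a = b and b = r, so a = r. From a divides y and y > 0, a ≤ y. a = r, so r ≤ y.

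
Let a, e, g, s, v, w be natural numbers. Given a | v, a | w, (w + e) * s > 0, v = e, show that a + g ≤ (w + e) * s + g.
v = e and a | v, therefore a | e. Since a | w, a | w + e. Then a | (w + e) * s. Since (w + e) * s > 0, a ≤ (w + e) * s. Then a + g ≤ (w + e) * s + g.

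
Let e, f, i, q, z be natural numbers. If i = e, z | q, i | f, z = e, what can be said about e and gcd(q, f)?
e | gcd(q, f)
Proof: z = e and z | q, hence e | q. i = e and i | f, thus e | f. Because e | q, e | gcd(q, f).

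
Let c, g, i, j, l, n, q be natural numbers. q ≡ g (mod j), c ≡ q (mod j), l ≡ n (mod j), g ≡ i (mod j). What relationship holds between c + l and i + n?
c + l ≡ i + n (mod j)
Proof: c ≡ q (mod j) and q ≡ g (mod j), thus c ≡ g (mod j). From g ≡ i (mod j), c ≡ i (mod j). Since l ≡ n (mod j), c + l ≡ i + n (mod j).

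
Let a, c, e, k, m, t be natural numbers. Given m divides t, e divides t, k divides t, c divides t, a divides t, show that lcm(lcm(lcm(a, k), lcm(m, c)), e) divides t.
Since a divides t and k divides t, lcm(a, k) divides t. From m divides t and c divides t, lcm(m, c) divides t. Since lcm(a, k) divides t, lcm(lcm(a, k), lcm(m, c)) divides t. From e divides t, lcm(lcm(lcm(a, k), lcm(m, c)), e) divides t.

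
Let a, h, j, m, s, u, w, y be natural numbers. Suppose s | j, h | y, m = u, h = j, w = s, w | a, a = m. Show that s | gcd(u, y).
a = m and m = u, hence a = u. w | a, so w | u. w = s, so s | u. h = j and h | y, thus j | y. From s | j, s | y. From s | u, s | gcd(u, y).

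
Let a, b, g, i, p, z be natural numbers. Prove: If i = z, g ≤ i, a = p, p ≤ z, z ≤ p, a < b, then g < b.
i = z and g ≤ i, hence g ≤ z. Because p ≤ z and z ≤ p, p = z. Since a = p, a = z. a < b, so z < b. g ≤ z, so g < b.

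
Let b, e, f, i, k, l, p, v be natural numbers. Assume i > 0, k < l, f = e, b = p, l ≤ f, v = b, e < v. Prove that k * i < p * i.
Because f = e and l ≤ f, l ≤ e. v = b and e < v, therefore e < b. l ≤ e, so l < b. Because k < l, k < b. b = p, so k < p. Combining with i > 0, by multiplying by a positive, k * i < p * i.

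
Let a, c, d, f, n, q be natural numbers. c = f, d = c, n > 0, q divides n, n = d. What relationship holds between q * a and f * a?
q * a ≤ f * a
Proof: From n = d and d = c, n = c. c = f, so n = f. q divides n and n > 0, so q ≤ n. Since n = f, q ≤ f. By multiplying by a non-negative, q * a ≤ f * a.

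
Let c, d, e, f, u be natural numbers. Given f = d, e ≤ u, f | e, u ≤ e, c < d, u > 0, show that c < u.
e ≤ u and u ≤ e, hence e = u. f = d and f | e, thus d | e. Since e = u, d | u. Since u > 0, d ≤ u. Since c < d, c < u.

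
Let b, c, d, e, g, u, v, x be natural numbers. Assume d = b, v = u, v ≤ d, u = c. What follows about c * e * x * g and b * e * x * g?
c * e * x * g ≤ b * e * x * g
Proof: v = u and u = c, so v = c. Since d = b and v ≤ d, v ≤ b. Since v = c, c ≤ b. Then c * e ≤ b * e. Then c * e * x ≤ b * e * x. Then c * e * x * g ≤ b * e * x * g.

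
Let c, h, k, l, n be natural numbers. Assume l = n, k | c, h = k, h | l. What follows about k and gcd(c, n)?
k | gcd(c, n)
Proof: Since h = k and h | l, k | l. Since l = n, k | n. Because k | c, k | gcd(c, n).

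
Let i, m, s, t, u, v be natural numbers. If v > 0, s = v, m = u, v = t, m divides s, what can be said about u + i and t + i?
u + i ≤ t + i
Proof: Because s = v and m divides s, m divides v. Since m = u, u divides v. v > 0, so u ≤ v. Since v = t, u ≤ t. Then u + i ≤ t + i.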